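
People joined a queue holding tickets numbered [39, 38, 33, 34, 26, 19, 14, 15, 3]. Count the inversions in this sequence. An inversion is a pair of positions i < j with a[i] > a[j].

For each element, count later entries that are smaller:
39: 8
38: 7
33: 5
34: 5
26: 4
19: 3
14: 1
15: 1
3: 0
Sum: 8 + 7 + 5 + 5 + 4 + 3 + 1 + 1 + 0 = 34

Inversions: 34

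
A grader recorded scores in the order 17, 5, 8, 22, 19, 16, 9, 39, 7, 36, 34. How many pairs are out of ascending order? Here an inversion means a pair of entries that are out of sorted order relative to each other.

There are 20 inversions.

Sweep left to right; for each value list the smaller values that follow it:
17: 5
5: 0
8: 1
22: 4
19: 3
16: 2
9: 1
39: 3
7: 0
36: 1
34: 0
Sum: 5 + 0 + 1 + 4 + 3 + 2 + 1 + 3 + 0 + 1 + 0 = 20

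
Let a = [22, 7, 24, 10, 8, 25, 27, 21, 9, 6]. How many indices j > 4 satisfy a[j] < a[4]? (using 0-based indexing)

1 such element

The element at index 4 is 8.
Elements after it: 25, 27, 21, 9, 6
Those smaller than 8: 6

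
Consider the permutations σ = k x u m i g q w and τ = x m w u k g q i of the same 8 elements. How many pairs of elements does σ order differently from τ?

Assign each item its position (1..8) in the first ordering, then rewrite the second ordering as that position sequence:
positions: k→1, x→2, u→3, m→4, i→5, g→6, q→7, w→8
second ordering as positions: [2, 4, 8, 3, 1, 6, 7, 5]
Discordant pairs = inversions in this position sequence.
2: 1 → 1
4: 3, 1 → 2
8: 3, 1, 6, 7, 5 → 5
3: 1 → 1
1: 0
6: 5 → 1
7: 5 → 1
5: 0
Total: 1 + 2 + 5 + 1 + 0 + 1 + 1 + 0 = 11

Discordant pairs: 11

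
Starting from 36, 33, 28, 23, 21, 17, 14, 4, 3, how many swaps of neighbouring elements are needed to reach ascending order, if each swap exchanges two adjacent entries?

Each adjacent swap fixes exactly one inversion, so the minimum swap count equals the number of inversions.
Count inversions — for each element, later elements that are smaller:
36: 33, 28, 23, 21, 17, 14, 4, 3 → 8
33: 28, 23, 21, 17, 14, 4, 3 → 7
28: 23, 21, 17, 14, 4, 3 → 6
23: 21, 17, 14, 4, 3 → 5
21: 17, 14, 4, 3 → 4
17: 14, 4, 3 → 3
14: 4, 3 → 2
4: 3 → 1
3: none → 0
Total inversions: 8 + 7 + 6 + 5 + 4 + 3 + 2 + 1 + 0 = 36

36 swaps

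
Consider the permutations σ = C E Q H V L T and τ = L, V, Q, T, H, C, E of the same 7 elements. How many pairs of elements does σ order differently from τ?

There are 16 discordant pairs.

Assign each item its position (1..7) in the first ordering, then rewrite the second ordering as that position sequence:
positions: C→1, E→2, Q→3, H→4, V→5, L→6, T→7
second ordering as positions: [6, 5, 3, 7, 4, 1, 2]
Discordant pairs = inversions in this position sequence.
6: 5, 3, 4, 1, 2 → 5
5: 3, 4, 1, 2 → 4
3: 1, 2 → 2
7: 4, 1, 2 → 3
4: 1, 2 → 2
1: 0
2: 0
Total: 5 + 4 + 2 + 3 + 2 + 0 + 0 = 16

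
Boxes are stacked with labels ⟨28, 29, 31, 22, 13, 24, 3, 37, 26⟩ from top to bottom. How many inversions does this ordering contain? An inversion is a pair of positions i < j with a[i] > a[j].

Element-by-element contributions:
28 → 22, 13, 24, 3, 26 → 5
29 → 22, 13, 24, 3, 26 → 5
31 → 22, 13, 24, 3, 26 → 5
22 → 13, 3 → 2
13 → 3 → 1
24 → 3 → 1
3 → none → 0
37 → 26 → 1
26 → none → 0
Sum: 5 + 5 + 5 + 2 + 1 + 1 + 0 + 1 + 0 = 20

20 out-of-order pairs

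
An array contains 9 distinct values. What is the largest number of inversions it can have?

36

A reversed (strictly descending) arrangement makes every pair an inversion, giving C(9, 2) inversions.
C(9, 2) = 9·8/2 = 36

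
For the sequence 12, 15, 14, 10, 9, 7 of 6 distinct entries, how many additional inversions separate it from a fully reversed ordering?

2 inversions short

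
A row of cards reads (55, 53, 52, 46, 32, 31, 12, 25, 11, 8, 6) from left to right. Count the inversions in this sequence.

For each element, count later entries that are smaller:
55: 10
53: 9
52: 8
46: 7
32: 6
31: 5
12: 3
25: 3
11: 2
8: 1
6: 0
Sum: 10 + 9 + 8 + 7 + 6 + 5 + 3 + 3 + 2 + 1 + 0 = 54

54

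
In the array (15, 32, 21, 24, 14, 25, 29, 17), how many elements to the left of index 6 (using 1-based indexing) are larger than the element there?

The element at index 6 is 25.
Elements before it: 15, 32, 21, 24, 14
Those larger than 25: 32

1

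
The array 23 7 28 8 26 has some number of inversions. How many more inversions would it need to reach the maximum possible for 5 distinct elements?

6

Maximum inversions for 5 distinct elements is C(5, 2) = 5·4/2 = 10.
Current inversions — for each element, count later smaller elements:
23: 2
7: 0
28: 2
8: 0
26: 0
Current total: 2 + 0 + 2 + 0 + 0 = 4
Shortfall: 10 − 4 = 6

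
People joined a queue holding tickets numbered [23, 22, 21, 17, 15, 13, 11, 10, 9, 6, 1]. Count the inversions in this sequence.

For each element, count later entries that are smaller:
23 → 22, 21, 17, 15, 13, 11, 10, 9, 6, 1 → 10
22 → 21, 17, 15, 13, 11, 10, 9, 6, 1 → 9
21 → 17, 15, 13, 11, 10, 9, 6, 1 → 8
17 → 15, 13, 11, 10, 9, 6, 1 → 7
15 → 13, 11, 10, 9, 6, 1 → 6
13 → 11, 10, 9, 6, 1 → 5
11 → 10, 9, 6, 1 → 4
10 → 9, 6, 1 → 3
9 → 6, 1 → 2
6 → 1 → 1
1 → none → 0
Sum: 10 + 9 + 8 + 7 + 6 + 5 + 4 + 3 + 2 + 1 + 0 = 55

55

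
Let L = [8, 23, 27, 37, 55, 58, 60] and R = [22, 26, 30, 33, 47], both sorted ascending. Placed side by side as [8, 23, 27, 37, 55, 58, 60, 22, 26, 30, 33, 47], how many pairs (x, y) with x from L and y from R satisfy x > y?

22 cross-inversions

Take each right-half value and tally the left-half values above it:
r = 22: 23, 27, 37, 55, 58, 60 → 6
r = 26: 27, 37, 55, 58, 60 → 5
r = 30: 37, 55, 58, 60 → 4
r = 33: 37, 55, 58, 60 → 4
r = 47: 55, 58, 60 → 3
Cross-inversions: 6 + 5 + 4 + 4 + 3 = 22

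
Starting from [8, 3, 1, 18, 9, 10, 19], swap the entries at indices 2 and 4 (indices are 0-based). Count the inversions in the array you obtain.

6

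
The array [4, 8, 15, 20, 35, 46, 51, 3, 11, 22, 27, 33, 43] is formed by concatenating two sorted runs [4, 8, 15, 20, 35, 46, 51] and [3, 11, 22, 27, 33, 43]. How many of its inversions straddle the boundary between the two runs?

Take each right-half value and tally the left-half values above it:
r = 3: 4, 8, 15, 20, 35, 46, 51 → 7
r = 11: 15, 20, 35, 46, 51 → 5
r = 22: 35, 46, 51 → 3
r = 27: 35, 46, 51 → 3
r = 33: 35, 46, 51 → 3
r = 43: 46, 51 → 2
Cross-inversions: 7 + 5 + 3 + 3 + 3 + 2 = 23

23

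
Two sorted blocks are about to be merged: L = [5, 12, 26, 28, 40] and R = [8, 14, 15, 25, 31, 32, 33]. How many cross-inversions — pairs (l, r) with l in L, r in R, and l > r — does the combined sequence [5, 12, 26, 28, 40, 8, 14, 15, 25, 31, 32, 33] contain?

16 cross-inversions

For each element r of the right run, count left-run elements greater than r:
r = 8: 12, 26, 28, 40 → 4
r = 14: 26, 28, 40 → 3
r = 15: 26, 28, 40 → 3
r = 25: 26, 28, 40 → 3
r = 31: 40 → 1
r = 32: 40 → 1
r = 33: 40 → 1
Cross-inversions: 4 + 3 + 3 + 3 + 1 + 1 + 1 = 16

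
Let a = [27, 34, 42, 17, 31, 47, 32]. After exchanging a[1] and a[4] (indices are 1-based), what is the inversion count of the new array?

7

Positions 1 and 4 hold 27 and 17; after swapping, the array is [17, 34, 42, 27, 31, 47, 32].
Sweep left to right; for each value list the smaller values that follow it:
17 → none → 0
34 → 27, 31, 32 → 3
42 → 27, 31, 32 → 3
27 → none → 0
31 → none → 0
47 → 32 → 1
32 → none → 0
Sum: 0 + 3 + 3 + 0 + 0 + 1 + 0 = 7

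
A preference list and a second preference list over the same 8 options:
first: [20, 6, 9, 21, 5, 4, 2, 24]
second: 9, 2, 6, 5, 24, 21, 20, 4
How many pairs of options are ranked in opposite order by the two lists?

14

Assign each item its position (1..8) in the first ordering, then rewrite the second ordering as that position sequence:
positions: 20→1, 6→2, 9→3, 21→4, 5→5, 4→6, 2→7, 24→8
second ordering as positions: [3, 7, 2, 5, 8, 4, 1, 6]
Discordant pairs = inversions in this position sequence.
3: 2, 1 → 2
7: 2, 5, 4, 1, 6 → 5
2: 1 → 1
5: 4, 1 → 2
8: 4, 1, 6 → 3
4: 1 → 1
1: 0
6: 0
Total: 2 + 5 + 1 + 2 + 3 + 1 + 0 + 0 = 14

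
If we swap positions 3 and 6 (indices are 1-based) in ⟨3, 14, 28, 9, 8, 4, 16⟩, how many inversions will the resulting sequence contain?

Positions 3 and 6 hold 28 and 4; after swapping, the array is [3, 14, 4, 9, 8, 28, 16].
For each element, count later entries that are smaller:
3: 0
14: 3
4: 0
9: 1
8: 0
28: 1
16: 0
Sum: 0 + 3 + 0 + 1 + 0 + 1 + 0 = 5

5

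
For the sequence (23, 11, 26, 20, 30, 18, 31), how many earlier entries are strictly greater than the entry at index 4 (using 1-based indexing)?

2

The element at index 4 is 20.
Elements before it: 23, 11, 26
Those larger than 20: 23, 26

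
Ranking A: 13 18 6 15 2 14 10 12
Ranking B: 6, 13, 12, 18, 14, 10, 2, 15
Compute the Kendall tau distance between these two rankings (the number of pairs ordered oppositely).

Assign each item its position (1..8) in the first ordering, then rewrite the second ordering as that position sequence:
positions: 13→1, 18→2, 6→3, 15→4, 2→5, 14→6, 10→7, 12→8
second ordering as positions: [3, 1, 8, 2, 6, 7, 5, 4]
Discordant pairs = inversions in this position sequence.
3: 1, 2 → 2
1: 0
8: 2, 6, 7, 5, 4 → 5
2: 0
6: 5, 4 → 2
7: 5, 4 → 2
5: 4 → 1
4: 0
Total: 2 + 0 + 5 + 0 + 2 + 2 + 1 + 0 = 12

There are 12 discordant pairs.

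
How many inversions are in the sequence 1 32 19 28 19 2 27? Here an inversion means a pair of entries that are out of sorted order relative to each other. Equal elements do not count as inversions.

Out-of-order index pairs (0-indexed):
(1,2): 32 > 19
(1,3): 32 > 28
(1,4): 32 > 19
(1,5): 32 > 2
(1,6): 32 > 27
(2,5): 19 > 2
(3,4): 28 > 19
(3,5): 28 > 2
(3,6): 28 > 27
(4,5): 19 > 2
That's 10 pairs.

10 inversions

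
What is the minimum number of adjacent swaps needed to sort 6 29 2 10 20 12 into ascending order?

6 swaps

Each adjacent swap fixes exactly one inversion, so the minimum swap count equals the number of inversions.
Count inversions — for each element, later elements that are smaller:
6: 2 → 1
29: 2, 10, 20, 12 → 4
2: none → 0
10: none → 0
20: 12 → 1
12: none → 0
Total inversions: 1 + 4 + 0 + 0 + 1 + 0 = 6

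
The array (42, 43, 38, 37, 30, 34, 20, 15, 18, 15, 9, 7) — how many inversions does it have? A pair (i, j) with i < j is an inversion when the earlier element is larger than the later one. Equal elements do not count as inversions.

Element-by-element contributions:
42 → 38, 37, 30, 34, 20, 15, 18, 15, 9, 7 → 10
43 → 38, 37, 30, 34, 20, 15, 18, 15, 9, 7 → 10
38 → 37, 30, 34, 20, 15, 18, 15, 9, 7 → 9
37 → 30, 34, 20, 15, 18, 15, 9, 7 → 8
30 → 20, 15, 18, 15, 9, 7 → 6
34 → 20, 15, 18, 15, 9, 7 → 6
20 → 15, 18, 15, 9, 7 → 5
15 → 9, 7 → 2
18 → 15, 9, 7 → 3
15 → 9, 7 → 2
9 → 7 → 1
7 → none → 0
Sum: 10 + 10 + 9 + 8 + 6 + 6 + 5 + 2 + 3 + 2 + 1 + 0 = 62

62 inversions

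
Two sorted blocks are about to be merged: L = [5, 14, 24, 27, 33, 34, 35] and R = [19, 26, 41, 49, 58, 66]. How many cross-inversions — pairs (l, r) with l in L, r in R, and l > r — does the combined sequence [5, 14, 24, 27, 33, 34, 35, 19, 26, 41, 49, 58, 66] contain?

For each element r of the right run, count left-run elements greater than r:
r = 19: 24, 27, 33, 34, 35 → 5
r = 26: 27, 33, 34, 35 → 4
r = 41: none → 0
r = 49: none → 0
r = 58: none → 0
r = 66: none → 0
Cross-inversions: 5 + 4 + 0 + 0 + 0 + 0 = 9

9 split inversions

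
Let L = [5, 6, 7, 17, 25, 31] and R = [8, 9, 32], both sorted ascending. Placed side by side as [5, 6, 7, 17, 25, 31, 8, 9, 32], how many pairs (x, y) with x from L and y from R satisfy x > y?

6

Take each right-half value and tally the left-half values above it:
r = 8: 17, 25, 31 → 3
r = 9: 17, 25, 31 → 3
r = 32: none → 0
Cross-inversions: 3 + 3 + 0 = 6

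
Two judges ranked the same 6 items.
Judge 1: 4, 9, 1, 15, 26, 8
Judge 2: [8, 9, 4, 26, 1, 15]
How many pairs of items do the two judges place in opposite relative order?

Assign each item its position (1..6) in the first ordering, then rewrite the second ordering as that position sequence:
positions: 4→1, 9→2, 1→3, 15→4, 26→5, 8→6
second ordering as positions: [6, 2, 1, 5, 3, 4]
Discordant pairs = inversions in this position sequence.
6: 2, 1, 5, 3, 4 → 5
2: 1 → 1
1: 0
5: 3, 4 → 2
3: 0
4: 0
Total: 5 + 1 + 0 + 2 + 0 + 0 = 8

There are 8 discordant pairs.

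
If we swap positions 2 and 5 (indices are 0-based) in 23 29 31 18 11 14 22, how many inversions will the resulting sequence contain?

11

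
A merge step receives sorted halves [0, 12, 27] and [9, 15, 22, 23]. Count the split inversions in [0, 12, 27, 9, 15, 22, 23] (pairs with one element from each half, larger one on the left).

Take each right-half value and tally the left-half values above it:
r = 9: 12, 27 → 2
r = 15: 27 → 1
r = 22: 27 → 1
r = 23: 27 → 1
Cross-inversions: 2 + 1 + 1 + 1 = 5

5 cross-inversions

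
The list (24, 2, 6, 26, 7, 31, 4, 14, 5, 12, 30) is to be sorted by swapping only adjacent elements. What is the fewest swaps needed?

23

The minimum number of adjacent swaps to sort an array equals its inversion count, since every such swap removes exactly one inversion.
Count inversions — for each element, later elements that are smaller:
24: 2, 6, 7, 4, 14, 5, 12 → 7
2: none → 0
6: 4, 5 → 2
26: 7, 4, 14, 5, 12 → 5
7: 4, 5 → 2
31: 4, 14, 5, 12, 30 → 5
4: none → 0
14: 5, 12 → 2
5: none → 0
12: none → 0
30: none → 0
Total inversions: 7 + 0 + 2 + 5 + 2 + 5 + 0 + 2 + 0 + 0 + 0 = 23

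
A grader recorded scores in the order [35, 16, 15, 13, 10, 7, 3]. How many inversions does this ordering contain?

21 out-of-order pairs

Count, for each position, how many later elements it exceeds:
35 → 16, 15, 13, 10, 7, 3 → 6
16 → 15, 13, 10, 7, 3 → 5
15 → 13, 10, 7, 3 → 4
13 → 10, 7, 3 → 3
10 → 7, 3 → 2
7 → 3 → 1
3 → none → 0
Sum: 6 + 5 + 4 + 3 + 2 + 1 + 0 = 21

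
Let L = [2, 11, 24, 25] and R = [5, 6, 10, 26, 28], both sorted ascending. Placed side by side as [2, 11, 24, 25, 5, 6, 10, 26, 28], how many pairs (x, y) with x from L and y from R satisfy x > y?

9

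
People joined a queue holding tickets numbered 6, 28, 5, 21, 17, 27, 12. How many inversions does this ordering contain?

Element-by-element contributions:
6: 1
28: 5
5: 0
21: 2
17: 1
27: 1
12: 0
Sum: 1 + 5 + 0 + 2 + 1 + 1 + 0 = 10

10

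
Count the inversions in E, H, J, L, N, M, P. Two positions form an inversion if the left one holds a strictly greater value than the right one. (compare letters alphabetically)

Element-by-element contributions:
E → none → 0
H → none → 0
J → none → 0
L → none → 0
N → M → 1
M → none → 0
P → none → 0
Sum: 0 + 0 + 0 + 0 + 1 + 0 + 0 = 1

1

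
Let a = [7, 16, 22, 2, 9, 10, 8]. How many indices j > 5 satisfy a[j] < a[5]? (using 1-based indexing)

The element at index 5 is 9.
Elements after it: 10, 8
Those smaller than 9: 8

1 such element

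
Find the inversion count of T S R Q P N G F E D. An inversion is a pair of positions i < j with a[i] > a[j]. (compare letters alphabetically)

45

Count, for each position, how many later elements it exceeds:
T → S, R, Q, P, N, G, F, E, D → 9
S → R, Q, P, N, G, F, E, D → 8
R → Q, P, N, G, F, E, D → 7
Q → P, N, G, F, E, D → 6
P → N, G, F, E, D → 5
N → G, F, E, D → 4
G → F, E, D → 3
F → E, D → 2
E → D → 1
D → none → 0
Sum: 9 + 8 + 7 + 6 + 5 + 4 + 3 + 2 + 1 + 0 = 45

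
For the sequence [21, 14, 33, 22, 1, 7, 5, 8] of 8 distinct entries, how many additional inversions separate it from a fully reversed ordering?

9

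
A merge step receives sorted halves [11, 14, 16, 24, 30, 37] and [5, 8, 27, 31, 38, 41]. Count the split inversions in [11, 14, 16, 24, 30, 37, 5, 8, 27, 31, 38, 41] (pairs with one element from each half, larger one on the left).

Count, for every r in R, how many entries of L exceed r:
r = 5: 11, 14, 16, 24, 30, 37 → 6
r = 8: 11, 14, 16, 24, 30, 37 → 6
r = 27: 30, 37 → 2
r = 31: 37 → 1
r = 38: none → 0
r = 41: none → 0
Cross-inversions: 6 + 6 + 2 + 1 + 0 + 0 = 15

15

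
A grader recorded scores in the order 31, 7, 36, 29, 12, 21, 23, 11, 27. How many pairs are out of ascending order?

There are 21 inversions.

Count, for each position, how many later elements it exceeds:
31: 7
7: 0
36: 6
29: 5
12: 1
21: 1
23: 1
11: 0
27: 0
Sum: 7 + 0 + 6 + 5 + 1 + 1 + 1 + 0 + 0 = 21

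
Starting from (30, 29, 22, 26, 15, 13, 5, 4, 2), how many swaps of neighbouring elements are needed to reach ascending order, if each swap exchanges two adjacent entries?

There are 35 adjacent swaps.

The minimum number of adjacent swaps to sort an array equals its inversion count, since every such swap removes exactly one inversion.
Count inversions — for each element, later elements that are smaller:
30: 29, 22, 26, 15, 13, 5, 4, 2 → 8
29: 22, 26, 15, 13, 5, 4, 2 → 7
22: 15, 13, 5, 4, 2 → 5
26: 15, 13, 5, 4, 2 → 5
15: 13, 5, 4, 2 → 4
13: 5, 4, 2 → 3
5: 4, 2 → 2
4: 2 → 1
2: none → 0
Total inversions: 8 + 7 + 5 + 5 + 4 + 3 + 2 + 1 + 0 = 35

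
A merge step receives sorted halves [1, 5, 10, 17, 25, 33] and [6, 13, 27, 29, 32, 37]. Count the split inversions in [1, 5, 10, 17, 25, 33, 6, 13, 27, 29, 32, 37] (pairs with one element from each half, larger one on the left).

10

Count, for every r in R, how many entries of L exceed r:
r = 6: 10, 17, 25, 33 → 4
r = 13: 17, 25, 33 → 3
r = 27: 33 → 1
r = 29: 33 → 1
r = 32: 33 → 1
r = 37: none → 0
Cross-inversions: 4 + 3 + 1 + 1 + 1 + 0 = 10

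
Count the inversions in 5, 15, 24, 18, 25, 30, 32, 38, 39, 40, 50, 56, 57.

1

Element-by-element contributions:
5 → none → 0
15 → none → 0
24 → 18 → 1
18 → none → 0
25 → none → 0
30 → none → 0
32 → none → 0
38 → none → 0
39 → none → 0
40 → none → 0
50 → none → 0
56 → none → 0
57 → none → 0
Sum: 0 + 0 + 1 + 0 + 0 + 0 + 0 + 0 + 0 + 0 + 0 + 0 + 0 = 1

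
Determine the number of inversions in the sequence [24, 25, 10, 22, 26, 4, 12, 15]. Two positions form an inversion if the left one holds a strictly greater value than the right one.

Sweep left to right; for each value list the smaller values that follow it:
24 → 10, 22, 4, 12, 15 → 5
25 → 10, 22, 4, 12, 15 → 5
10 → 4 → 1
22 → 4, 12, 15 → 3
26 → 4, 12, 15 → 3
4 → none → 0
12 → none → 0
15 → none → 0
Sum: 5 + 5 + 1 + 3 + 3 + 0 + 0 + 0 = 17

17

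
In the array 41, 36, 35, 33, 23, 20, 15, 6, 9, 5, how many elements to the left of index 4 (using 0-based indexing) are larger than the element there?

4 such elements

The element at index 4 is 23.
Elements before it: 41, 36, 35, 33
Those larger than 23: 41, 36, 35, 33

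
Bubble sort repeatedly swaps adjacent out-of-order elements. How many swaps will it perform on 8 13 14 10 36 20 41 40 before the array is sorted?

Minimum adjacent swaps = number of inversions (each swap of adjacent out-of-order elements removes one inversion and no swap can remove more).
Count inversions — for each element, later elements that are smaller:
8: none → 0
13: 10 → 1
14: 10 → 1
10: none → 0
36: 20 → 1
20: none → 0
41: 40 → 1
40: none → 0
Total inversions: 0 + 1 + 1 + 0 + 1 + 0 + 1 + 0 = 4

4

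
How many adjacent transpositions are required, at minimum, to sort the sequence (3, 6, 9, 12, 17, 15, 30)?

The minimum number of adjacent swaps to sort an array equals its inversion count, since every such swap removes exactly one inversion.
Count inversions — for each element, later elements that are smaller:
3: none → 0
6: none → 0
9: none → 0
12: none → 0
17: 15 → 1
15: none → 0
30: none → 0
Total inversions: 0 + 0 + 0 + 0 + 1 + 0 + 0 = 1

Adjacent swaps: 1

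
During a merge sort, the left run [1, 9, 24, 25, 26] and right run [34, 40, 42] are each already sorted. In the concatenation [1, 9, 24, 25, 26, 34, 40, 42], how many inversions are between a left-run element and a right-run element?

Count, for every r in R, how many entries of L exceed r:
r = 34: none → 0
r = 40: none → 0
r = 42: none → 0
Cross-inversions: 0 + 0 + 0 = 0

0 split inversions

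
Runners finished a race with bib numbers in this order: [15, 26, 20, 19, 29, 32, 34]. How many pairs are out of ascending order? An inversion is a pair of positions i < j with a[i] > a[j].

Listing every pair i<j with a[i]>a[j] (using 0-based positions):
(1,2): 26 > 20
(1,3): 26 > 19
(2,3): 20 > 19
That's 3 pairs.

3 inversions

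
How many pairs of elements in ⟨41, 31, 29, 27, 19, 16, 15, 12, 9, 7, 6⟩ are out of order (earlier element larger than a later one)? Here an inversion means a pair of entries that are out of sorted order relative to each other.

Count, for each position, how many later elements it exceeds:
41 → 31, 29, 27, 19, 16, 15, 12, 9, 7, 6 → 10
31 → 29, 27, 19, 16, 15, 12, 9, 7, 6 → 9
29 → 27, 19, 16, 15, 12, 9, 7, 6 → 8
27 → 19, 16, 15, 12, 9, 7, 6 → 7
19 → 16, 15, 12, 9, 7, 6 → 6
16 → 15, 12, 9, 7, 6 → 5
15 → 12, 9, 7, 6 → 4
12 → 9, 7, 6 → 3
9 → 7, 6 → 2
7 → 6 → 1
6 → none → 0
Sum: 10 + 9 + 8 + 7 + 6 + 5 + 4 + 3 + 2 + 1 + 0 = 55

55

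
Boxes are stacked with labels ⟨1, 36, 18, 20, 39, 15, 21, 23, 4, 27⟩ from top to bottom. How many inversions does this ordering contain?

Count, for each position, how many later elements it exceeds:
1 → none → 0
36 → 18, 20, 15, 21, 23, 4, 27 → 7
18 → 15, 4 → 2
20 → 15, 4 → 2
39 → 15, 21, 23, 4, 27 → 5
15 → 4 → 1
21 → 4 → 1
23 → 4 → 1
4 → none → 0
27 → none → 0
Sum: 0 + 7 + 2 + 2 + 5 + 1 + 1 + 1 + 0 + 0 = 19

19 inversions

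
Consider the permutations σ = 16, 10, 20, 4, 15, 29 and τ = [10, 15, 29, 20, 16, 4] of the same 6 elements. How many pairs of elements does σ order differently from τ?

8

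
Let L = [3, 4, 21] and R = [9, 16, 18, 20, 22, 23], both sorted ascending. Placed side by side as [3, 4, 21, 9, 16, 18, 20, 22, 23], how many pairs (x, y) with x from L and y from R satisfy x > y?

Take each right-half value and tally the left-half values above it:
r = 9: 21 → 1
r = 16: 21 → 1
r = 18: 21 → 1
r = 20: 21 → 1
r = 22: none → 0
r = 23: none → 0
Cross-inversions: 1 + 1 + 1 + 1 + 0 + 0 = 4

4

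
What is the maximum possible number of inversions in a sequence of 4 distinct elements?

A reversed (strictly descending) arrangement makes every pair an inversion, giving C(4, 2) inversions.
C(4, 2) = 4·3/2 = 6

There are 6 inversions.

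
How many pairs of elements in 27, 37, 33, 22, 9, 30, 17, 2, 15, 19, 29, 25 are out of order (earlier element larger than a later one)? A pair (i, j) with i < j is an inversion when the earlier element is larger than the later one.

There are 41 inversions.

Count, for each position, how many later elements it exceeds:
27 → 22, 9, 17, 2, 15, 19, 25 → 7
37 → 33, 22, 9, 30, 17, 2, 15, 19, 29, 25 → 10
33 → 22, 9, 30, 17, 2, 15, 19, 29, 25 → 9
22 → 9, 17, 2, 15, 19 → 5
9 → 2 → 1
30 → 17, 2, 15, 19, 29, 25 → 6
17 → 2, 15 → 2
2 → none → 0
15 → none → 0
19 → none → 0
29 → 25 → 1
25 → none → 0
Sum: 7 + 10 + 9 + 5 + 1 + 6 + 2 + 0 + 0 + 0 + 1 + 0 = 41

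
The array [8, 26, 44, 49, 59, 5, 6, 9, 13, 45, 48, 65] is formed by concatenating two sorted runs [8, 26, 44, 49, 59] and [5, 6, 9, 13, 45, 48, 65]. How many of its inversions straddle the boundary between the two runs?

For each element r of the right run, count left-run elements greater than r:
r = 5: 8, 26, 44, 49, 59 → 5
r = 6: 8, 26, 44, 49, 59 → 5
r = 9: 26, 44, 49, 59 → 4
r = 13: 26, 44, 49, 59 → 4
r = 45: 49, 59 → 2
r = 48: 49, 59 → 2
r = 65: none → 0
Cross-inversions: 5 + 5 + 4 + 4 + 2 + 2 + 0 = 22

22 cross-inversions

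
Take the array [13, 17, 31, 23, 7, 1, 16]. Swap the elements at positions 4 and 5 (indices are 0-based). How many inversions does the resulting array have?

Positions 4 and 5 hold 7 and 1; after swapping, the array is [13, 17, 31, 23, 1, 7, 16].
Count, for each position, how many later elements it exceeds:
13: 2
17: 3
31: 4
23: 3
1: 0
7: 0
16: 0
Sum: 2 + 3 + 4 + 3 + 0 + 0 + 0 = 12

12 inversions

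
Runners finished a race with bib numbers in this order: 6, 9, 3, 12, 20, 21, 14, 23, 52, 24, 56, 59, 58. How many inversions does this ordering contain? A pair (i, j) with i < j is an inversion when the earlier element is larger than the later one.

6

For each element, count later entries that are smaller:
6: 1
9: 1
3: 0
12: 0
20: 1
21: 1
14: 0
23: 0
52: 1
24: 0
56: 0
59: 1
58: 0
Sum: 1 + 1 + 0 + 0 + 1 + 1 + 0 + 0 + 1 + 0 + 0 + 1 + 0 = 6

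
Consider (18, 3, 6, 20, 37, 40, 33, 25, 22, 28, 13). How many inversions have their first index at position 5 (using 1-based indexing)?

5

The element at index 5 is 37.
Elements after it: 40, 33, 25, 22, 28, 13
Those smaller than 37: 33, 25, 22, 28, 13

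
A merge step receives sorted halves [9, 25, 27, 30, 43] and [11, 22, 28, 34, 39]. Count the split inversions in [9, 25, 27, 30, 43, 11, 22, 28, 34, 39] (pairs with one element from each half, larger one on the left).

12

Count, for every r in R, how many entries of L exceed r:
r = 11: 25, 27, 30, 43 → 4
r = 22: 25, 27, 30, 43 → 4
r = 28: 30, 43 → 2
r = 34: 43 → 1
r = 39: 43 → 1
Cross-inversions: 4 + 4 + 2 + 1 + 1 = 12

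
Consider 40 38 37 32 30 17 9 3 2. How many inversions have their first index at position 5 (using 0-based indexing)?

3 such elements

The element at index 5 is 17.
Elements after it: 9, 3, 2
Those smaller than 17: 9, 3, 2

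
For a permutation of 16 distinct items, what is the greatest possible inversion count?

120

The maximum occurs when the array is in strictly decreasing order: every one of the C(16, 2) pairs is inverted.
C(16, 2) = 16·15/2 = 120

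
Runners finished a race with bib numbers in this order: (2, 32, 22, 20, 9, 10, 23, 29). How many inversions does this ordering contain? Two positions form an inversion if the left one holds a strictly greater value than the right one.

11 out-of-order pairs

Sweep left to right; for each value list the smaller values that follow it:
2: 0
32: 6
22: 3
20: 2
9: 0
10: 0
23: 0
29: 0
Sum: 0 + 6 + 3 + 2 + 0 + 0 + 0 + 0 = 11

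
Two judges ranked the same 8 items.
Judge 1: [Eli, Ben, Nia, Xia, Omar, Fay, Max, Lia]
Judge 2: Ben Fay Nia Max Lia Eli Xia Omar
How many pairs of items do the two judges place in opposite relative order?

Assign each item its position (1..8) in the first ordering, then rewrite the second ordering as that position sequence:
positions: Eli→1, Ben→2, Nia→3, Xia→4, Omar→5, Fay→6, Max→7, Lia→8
second ordering as positions: [2, 6, 3, 7, 8, 1, 4, 5]
Discordant pairs = inversions in this position sequence.
2: 1 → 1
6: 3, 1, 4, 5 → 4
3: 1 → 1
7: 1, 4, 5 → 3
8: 1, 4, 5 → 3
1: 0
4: 0
5: 0
Total: 1 + 4 + 1 + 3 + 3 + 0 + 0 + 0 = 12

There are 12 discordant pairs.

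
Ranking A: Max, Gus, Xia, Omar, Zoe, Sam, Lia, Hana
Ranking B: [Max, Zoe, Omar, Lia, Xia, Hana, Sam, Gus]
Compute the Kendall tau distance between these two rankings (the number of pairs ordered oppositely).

12

Assign each item its position (1..8) in the first ordering, then rewrite the second ordering as that position sequence:
positions: Max→1, Gus→2, Xia→3, Omar→4, Zoe→5, Sam→6, Lia→7, Hana→8
second ordering as positions: [1, 5, 4, 7, 3, 8, 6, 2]
Discordant pairs = inversions in this position sequence.
1: 0
5: 4, 3, 2 → 3
4: 3, 2 → 2
7: 3, 6, 2 → 3
3: 2 → 1
8: 6, 2 → 2
6: 2 → 1
2: 0
Total: 0 + 3 + 2 + 3 + 1 + 2 + 1 + 0 = 12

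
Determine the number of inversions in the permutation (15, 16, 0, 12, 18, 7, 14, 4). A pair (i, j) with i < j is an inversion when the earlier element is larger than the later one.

Count, for each position, how many later elements it exceeds:
15: 5
16: 5
0: 0
12: 2
18: 3
7: 1
14: 1
4: 0
Sum: 5 + 5 + 0 + 2 + 3 + 1 + 1 + 0 = 17

17 inversions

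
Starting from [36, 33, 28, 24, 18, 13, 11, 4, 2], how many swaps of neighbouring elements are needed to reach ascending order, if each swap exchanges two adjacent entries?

36

Minimum adjacent swaps = number of inversions (each swap of adjacent out-of-order elements removes one inversion and no swap can remove more).
Count inversions — for each element, later elements that are smaller:
36: 33, 28, 24, 18, 13, 11, 4, 2 → 8
33: 28, 24, 18, 13, 11, 4, 2 → 7
28: 24, 18, 13, 11, 4, 2 → 6
24: 18, 13, 11, 4, 2 → 5
18: 13, 11, 4, 2 → 4
13: 11, 4, 2 → 3
11: 4, 2 → 2
4: 2 → 1
2: none → 0
Total inversions: 8 + 7 + 6 + 5 + 4 + 3 + 2 + 1 + 0 = 36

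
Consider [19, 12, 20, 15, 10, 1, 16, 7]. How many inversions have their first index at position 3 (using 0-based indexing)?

3 such elements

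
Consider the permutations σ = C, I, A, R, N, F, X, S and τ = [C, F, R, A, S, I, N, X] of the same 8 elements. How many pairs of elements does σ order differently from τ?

10

Assign each item its position (1..8) in the first ordering, then rewrite the second ordering as that position sequence:
positions: C→1, I→2, A→3, R→4, N→5, F→6, X→7, S→8
second ordering as positions: [1, 6, 4, 3, 8, 2, 5, 7]
Discordant pairs = inversions in this position sequence.
1: 0
6: 4, 3, 2, 5 → 4
4: 3, 2 → 2
3: 2 → 1
8: 2, 5, 7 → 3
2: 0
5: 0
7: 0
Total: 0 + 4 + 2 + 1 + 3 + 0 + 0 + 0 = 10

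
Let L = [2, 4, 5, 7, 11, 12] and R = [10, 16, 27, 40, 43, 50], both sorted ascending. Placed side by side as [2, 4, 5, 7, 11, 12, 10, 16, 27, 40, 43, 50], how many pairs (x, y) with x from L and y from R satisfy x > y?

2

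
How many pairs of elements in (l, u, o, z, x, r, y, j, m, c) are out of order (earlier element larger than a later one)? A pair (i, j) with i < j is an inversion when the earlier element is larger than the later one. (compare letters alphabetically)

For each element, count later entries that are smaller:
l: 2
u: 5
o: 3
z: 6
x: 4
r: 3
y: 3
j: 1
m: 1
c: 0
Sum: 2 + 5 + 3 + 6 + 4 + 3 + 3 + 1 + 1 + 0 = 28

Inversions: 28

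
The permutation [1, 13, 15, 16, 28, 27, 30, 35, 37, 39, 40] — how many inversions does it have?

Element-by-element contributions:
1 → none → 0
13 → none → 0
15 → none → 0
16 → none → 0
28 → 27 → 1
27 → none → 0
30 → none → 0
35 → none → 0
37 → none → 0
39 → none → 0
40 → none → 0
Sum: 0 + 0 + 0 + 0 + 1 + 0 + 0 + 0 + 0 + 0 + 0 = 1

1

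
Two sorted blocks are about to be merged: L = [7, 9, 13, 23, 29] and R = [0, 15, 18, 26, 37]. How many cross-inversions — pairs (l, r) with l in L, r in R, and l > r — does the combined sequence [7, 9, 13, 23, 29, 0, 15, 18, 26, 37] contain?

For each element r of the right run, count left-run elements greater than r:
r = 0: 7, 9, 13, 23, 29 → 5
r = 15: 23, 29 → 2
r = 18: 23, 29 → 2
r = 26: 29 → 1
r = 37: none → 0
Cross-inversions: 5 + 2 + 2 + 1 + 0 = 10

10 cross-inversions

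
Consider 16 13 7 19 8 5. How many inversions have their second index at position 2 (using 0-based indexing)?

The element at index 2 is 7.
Elements before it: 16, 13
Those larger than 7: 16, 13

2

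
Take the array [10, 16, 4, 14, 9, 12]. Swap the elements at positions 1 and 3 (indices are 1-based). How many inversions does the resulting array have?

7 inversions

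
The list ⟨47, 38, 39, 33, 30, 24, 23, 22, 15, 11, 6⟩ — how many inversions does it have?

Element-by-element contributions:
47 → 38, 39, 33, 30, 24, 23, 22, 15, 11, 6 → 10
38 → 33, 30, 24, 23, 22, 15, 11, 6 → 8
39 → 33, 30, 24, 23, 22, 15, 11, 6 → 8
33 → 30, 24, 23, 22, 15, 11, 6 → 7
30 → 24, 23, 22, 15, 11, 6 → 6
24 → 23, 22, 15, 11, 6 → 5
23 → 22, 15, 11, 6 → 4
22 → 15, 11, 6 → 3
15 → 11, 6 → 2
11 → 6 → 1
6 → none → 0
Sum: 10 + 8 + 8 + 7 + 6 + 5 + 4 + 3 + 2 + 1 + 0 = 54

54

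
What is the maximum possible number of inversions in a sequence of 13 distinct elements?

Inversions: 78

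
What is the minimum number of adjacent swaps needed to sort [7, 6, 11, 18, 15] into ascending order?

Minimum adjacent swaps = number of inversions (each swap of adjacent out-of-order elements removes one inversion and no swap can remove more).
Count inversions — for each element, later elements that are smaller:
7: 6 → 1
6: none → 0
11: none → 0
18: 15 → 1
15: none → 0
Total inversions: 1 + 0 + 0 + 1 + 0 = 2

2 swaps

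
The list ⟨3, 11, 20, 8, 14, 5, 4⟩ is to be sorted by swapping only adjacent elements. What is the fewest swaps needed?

12 swaps

Minimum adjacent swaps = number of inversions (each swap of adjacent out-of-order elements removes one inversion and no swap can remove more).
Count inversions — for each element, later elements that are smaller:
3: none → 0
11: 8, 5, 4 → 3
20: 8, 14, 5, 4 → 4
8: 5, 4 → 2
14: 5, 4 → 2
5: 4 → 1
4: none → 0
Total inversions: 0 + 3 + 4 + 2 + 2 + 1 + 0 = 12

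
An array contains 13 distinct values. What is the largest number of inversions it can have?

The maximum occurs when the array is in strictly decreasing order: every one of the C(13, 2) pairs is inverted.
C(13, 2) = 13·12/2 = 78

78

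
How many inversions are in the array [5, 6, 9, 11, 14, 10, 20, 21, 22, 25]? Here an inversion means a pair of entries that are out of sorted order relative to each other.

2

For each element, count later entries that are smaller:
5 → none → 0
6 → none → 0
9 → none → 0
11 → 10 → 1
14 → 10 → 1
10 → none → 0
20 → none → 0
21 → none → 0
22 → none → 0
25 → none → 0
Sum: 0 + 0 + 0 + 1 + 1 + 0 + 0 + 0 + 0 + 0 = 2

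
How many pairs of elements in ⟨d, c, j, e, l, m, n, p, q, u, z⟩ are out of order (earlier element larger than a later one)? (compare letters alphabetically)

For each element, count later entries that are smaller:
d → c → 1
c → none → 0
j → e → 1
e → none → 0
l → none → 0
m → none → 0
n → none → 0
p → none → 0
q → none → 0
u → none → 0
z → none → 0
Sum: 1 + 0 + 1 + 0 + 0 + 0 + 0 + 0 + 0 + 0 + 0 = 2

Out-of-order pairs: 2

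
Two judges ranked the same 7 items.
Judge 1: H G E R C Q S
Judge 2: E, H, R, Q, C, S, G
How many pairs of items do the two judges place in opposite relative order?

7 discordant pairs

Assign each item its position (1..7) in the first ordering, then rewrite the second ordering as that position sequence:
positions: H→1, G→2, E→3, R→4, C→5, Q→6, S→7
second ordering as positions: [3, 1, 4, 6, 5, 7, 2]
Discordant pairs = inversions in this position sequence.
3: 1, 2 → 2
1: 0
4: 2 → 1
6: 5, 2 → 2
5: 2 → 1
7: 2 → 1
2: 0
Total: 2 + 0 + 1 + 2 + 1 + 1 + 0 = 7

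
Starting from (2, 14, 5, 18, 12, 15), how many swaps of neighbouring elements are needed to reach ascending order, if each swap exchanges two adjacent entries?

There are 4 adjacent swaps.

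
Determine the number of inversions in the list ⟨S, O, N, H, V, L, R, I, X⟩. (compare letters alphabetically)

18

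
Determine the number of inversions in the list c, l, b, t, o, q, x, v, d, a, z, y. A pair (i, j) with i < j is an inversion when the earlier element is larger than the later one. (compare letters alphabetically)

Sweep left to right; for each value list the smaller values that follow it:
c → b, a → 2
l → b, d, a → 3
b → a → 1
t → o, q, d, a → 4
o → d, a → 2
q → d, a → 2
x → v, d, a → 3
v → d, a → 2
d → a → 1
a → none → 0
z → y → 1
y → none → 0
Sum: 2 + 3 + 1 + 4 + 2 + 2 + 3 + 2 + 1 + 0 + 1 + 0 = 21

21 inversions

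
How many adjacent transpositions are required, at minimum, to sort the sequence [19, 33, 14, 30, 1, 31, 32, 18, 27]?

Adjacent swaps: 18

Each adjacent swap fixes exactly one inversion, so the minimum swap count equals the number of inversions.
Count inversions — for each element, later elements that are smaller:
19: 14, 1, 18 → 3
33: 14, 30, 1, 31, 32, 18, 27 → 7
14: 1 → 1
30: 1, 18, 27 → 3
1: none → 0
31: 18, 27 → 2
32: 18, 27 → 2
18: none → 0
27: none → 0
Total inversions: 3 + 7 + 1 + 3 + 0 + 2 + 2 + 0 + 0 = 18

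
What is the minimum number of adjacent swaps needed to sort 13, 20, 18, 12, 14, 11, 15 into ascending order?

Each adjacent swap fixes exactly one inversion, so the minimum swap count equals the number of inversions.
Count inversions — for each element, later elements that are smaller:
13: 12, 11 → 2
20: 18, 12, 14, 11, 15 → 5
18: 12, 14, 11, 15 → 4
12: 11 → 1
14: 11 → 1
11: none → 0
15: none → 0
Total inversions: 2 + 5 + 4 + 1 + 1 + 0 + 0 = 13

Swaps: 13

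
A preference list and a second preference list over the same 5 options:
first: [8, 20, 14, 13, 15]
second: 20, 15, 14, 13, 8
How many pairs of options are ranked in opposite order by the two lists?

Assign each item its position (1..5) in the first ordering, then rewrite the second ordering as that position sequence:
positions: 8→1, 20→2, 14→3, 13→4, 15→5
second ordering as positions: [2, 5, 3, 4, 1]
Discordant pairs = inversions in this position sequence.
2: 1 → 1
5: 3, 4, 1 → 3
3: 1 → 1
4: 1 → 1
1: 0
Total: 1 + 3 + 1 + 1 + 0 = 6

6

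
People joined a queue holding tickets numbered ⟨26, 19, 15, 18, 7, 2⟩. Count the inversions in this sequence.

For each element, count later entries that are smaller:
26: 5
19: 4
15: 2
18: 2
7: 1
2: 0
Sum: 5 + 4 + 2 + 2 + 1 + 0 = 14

14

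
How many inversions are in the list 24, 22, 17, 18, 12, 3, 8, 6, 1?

For each element, count later entries that are smaller:
24 → 22, 17, 18, 12, 3, 8, 6, 1 → 8
22 → 17, 18, 12, 3, 8, 6, 1 → 7
17 → 12, 3, 8, 6, 1 → 5
18 → 12, 3, 8, 6, 1 → 5
12 → 3, 8, 6, 1 → 4
3 → 1 → 1
8 → 6, 1 → 2
6 → 1 → 1
1 → none → 0
Sum: 8 + 7 + 5 + 5 + 4 + 1 + 2 + 1 + 0 = 33

33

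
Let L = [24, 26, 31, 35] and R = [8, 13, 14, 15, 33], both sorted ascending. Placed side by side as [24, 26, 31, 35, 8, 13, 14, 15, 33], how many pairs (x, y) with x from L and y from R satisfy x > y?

17 split inversions

Count, for every r in R, how many entries of L exceed r:
r = 8: 24, 26, 31, 35 → 4
r = 13: 24, 26, 31, 35 → 4
r = 14: 24, 26, 31, 35 → 4
r = 15: 24, 26, 31, 35 → 4
r = 33: 35 → 1
Cross-inversions: 4 + 4 + 4 + 4 + 1 = 17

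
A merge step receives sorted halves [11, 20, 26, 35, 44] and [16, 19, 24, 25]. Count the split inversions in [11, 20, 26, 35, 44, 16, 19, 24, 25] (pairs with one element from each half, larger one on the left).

14 cross-inversions

For each element r of the right run, count left-run elements greater than r:
r = 16: 20, 26, 35, 44 → 4
r = 19: 20, 26, 35, 44 → 4
r = 24: 26, 35, 44 → 3
r = 25: 26, 35, 44 → 3
Cross-inversions: 4 + 4 + 3 + 3 = 14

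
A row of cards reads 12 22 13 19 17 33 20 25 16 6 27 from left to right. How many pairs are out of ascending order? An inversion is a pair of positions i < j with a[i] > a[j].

Inversions: 23

For each element, count later entries that are smaller:
12: 1
22: 6
13: 1
19: 3
17: 2
33: 5
20: 2
25: 2
16: 1
6: 0
27: 0
Sum: 1 + 6 + 1 + 3 + 2 + 5 + 2 + 2 + 1 + 0 + 0 = 23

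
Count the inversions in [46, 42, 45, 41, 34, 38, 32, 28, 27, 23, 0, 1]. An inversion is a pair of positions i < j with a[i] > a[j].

Element-by-element contributions:
46 → 42, 45, 41, 34, 38, 32, 28, 27, 23, 0, 1 → 11
42 → 41, 34, 38, 32, 28, 27, 23, 0, 1 → 9
45 → 41, 34, 38, 32, 28, 27, 23, 0, 1 → 9
41 → 34, 38, 32, 28, 27, 23, 0, 1 → 8
34 → 32, 28, 27, 23, 0, 1 → 6
38 → 32, 28, 27, 23, 0, 1 → 6
32 → 28, 27, 23, 0, 1 → 5
28 → 27, 23, 0, 1 → 4
27 → 23, 0, 1 → 3
23 → 0, 1 → 2
0 → none → 0
1 → none → 0
Sum: 11 + 9 + 9 + 8 + 6 + 6 + 5 + 4 + 3 + 2 + 0 + 0 = 63

63 out-of-order pairs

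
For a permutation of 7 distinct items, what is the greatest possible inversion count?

Inversions: 21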